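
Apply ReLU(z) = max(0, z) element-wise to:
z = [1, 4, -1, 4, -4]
h = [1, 4, 0, 4, 0]

ReLU applied element-wise: max(0,1)=1, max(0,4)=4, max(0,-1)=0, max(0,4)=4, max(0,-4)=0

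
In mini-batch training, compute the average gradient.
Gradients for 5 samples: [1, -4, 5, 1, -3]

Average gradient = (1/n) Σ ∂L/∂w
Average gradient = 0

Average = (1/5)(1 + -4 + 5 + 1 + -3) = 0/5 = 0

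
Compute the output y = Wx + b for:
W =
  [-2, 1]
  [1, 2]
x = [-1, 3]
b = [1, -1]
y = [6, 4]

Wx = [-2×-1 + 1×3, 1×-1 + 2×3]
   = [5, 5]
y = Wx + b = [5 + 1, 5 + -1] = [6, 4]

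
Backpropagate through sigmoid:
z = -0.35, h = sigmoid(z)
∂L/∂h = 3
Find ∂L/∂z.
∂L/∂z = 0.7275

σ(-0.35) = 0.4134
σ'(-0.35) = σ(-0.35)(1 - σ(-0.35)) = 0.4134 × 0.5866 = 0.2425
∂L/∂z = ∂L/∂h · σ'(z) = 3 × 0.2425 = 0.7275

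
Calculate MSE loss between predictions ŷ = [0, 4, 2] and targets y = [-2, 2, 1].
MSE = 3

MSE = (1/3)((0--2)² + (4-2)² + (2-1)²) = (1/3)(4 + 4 + 1) = 3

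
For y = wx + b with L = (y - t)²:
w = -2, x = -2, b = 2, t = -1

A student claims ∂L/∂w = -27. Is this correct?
Incorrect

y = (-2)(-2) + 2 = 6
∂L/∂y = 2(y - t) = 2(6 - -1) = 14
∂y/∂w = x = -2
∂L/∂w = 14 × -2 = -28

Claimed value: -27
Incorrect: The correct gradient is -28.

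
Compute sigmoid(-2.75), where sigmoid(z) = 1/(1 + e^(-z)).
0.06009

sigmoid(-2.75) = 1/(1 + e^(2.75)) = 1/(1 + 15.64) = 0.06009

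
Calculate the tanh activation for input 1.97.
0.9618

tanh(1.97) = (e^(1.97) - e^(-1.97))/(e^(1.97) + e^(-1.97)) = 0.9618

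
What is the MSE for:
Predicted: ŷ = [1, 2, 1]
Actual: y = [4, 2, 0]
MSE = 3.333

MSE = (1/3)((1-4)² + (2-2)² + (1-0)²) = (1/3)(9 + 0 + 1) = 3.333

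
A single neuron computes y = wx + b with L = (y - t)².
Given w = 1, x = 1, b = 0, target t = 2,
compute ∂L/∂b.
∂L/∂b = -2

y = wx + b = (1)(1) + 0 = 1
∂L/∂y = 2(y - t) = 2(1 - 2) = -2
∂y/∂b = 1
∂L/∂b = ∂L/∂y · ∂y/∂b = -2 × 1 = -2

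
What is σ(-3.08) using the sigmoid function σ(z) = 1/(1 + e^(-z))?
0.04394

sigmoid(-3.08) = 1/(1 + e^(3.08)) = 1/(1 + 21.76) = 0.04394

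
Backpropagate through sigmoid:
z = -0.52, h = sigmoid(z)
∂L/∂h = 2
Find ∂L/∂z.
∂L/∂z = 0.4677

σ(-0.52) = 0.3729
σ'(-0.52) = σ(-0.52)(1 - σ(-0.52)) = 0.3729 × 0.6271 = 0.2338
∂L/∂z = ∂L/∂h · σ'(z) = 2 × 0.2338 = 0.4677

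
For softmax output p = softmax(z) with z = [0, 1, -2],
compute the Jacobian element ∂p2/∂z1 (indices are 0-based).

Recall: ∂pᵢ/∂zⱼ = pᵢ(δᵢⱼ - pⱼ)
∂p2/∂z1 = -0.02477

p = softmax(z) = [0.2595, 0.7054, 0.03512]
p2 = 0.03512, p1 = 0.7054

∂p2/∂z1 = -p2 × p1 = -0.03512 × 0.7054 = -0.02477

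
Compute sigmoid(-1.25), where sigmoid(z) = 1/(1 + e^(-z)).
0.2227

sigmoid(-1.25) = 1/(1 + e^(1.25)) = 1/(1 + 3.49) = 0.2227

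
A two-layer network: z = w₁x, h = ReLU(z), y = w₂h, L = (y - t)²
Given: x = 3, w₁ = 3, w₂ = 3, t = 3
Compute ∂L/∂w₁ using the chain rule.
∂L/∂w₁ = 432

Forward pass:
z = w₁x = 3×3 = 9
h = ReLU(9) = 9
y = w₂h = 3×9 = 27

Backward pass:
∂L/∂y = 2(y - t) = 2(27 - 3) = 48
∂y/∂h = w₂ = 3
∂h/∂z = 1 (ReLU derivative)
∂z/∂w₁ = x = 3

∂L/∂w₁ = 48 × 3 × 1 × 3 = 432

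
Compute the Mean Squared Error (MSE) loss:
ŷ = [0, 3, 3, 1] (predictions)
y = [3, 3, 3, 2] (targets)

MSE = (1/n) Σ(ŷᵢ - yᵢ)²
MSE = 2.5

MSE = (1/4)((0-3)² + (3-3)² + (3-3)² + (1-2)²) = (1/4)(9 + 0 + 0 + 1) = 2.5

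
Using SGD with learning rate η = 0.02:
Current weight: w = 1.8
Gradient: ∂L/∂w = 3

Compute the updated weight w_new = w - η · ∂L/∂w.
w_new = 1.74

w_new = w - η·∂L/∂w = 1.8 - 0.02×(3) = 1.8 - (0.06) = 1.74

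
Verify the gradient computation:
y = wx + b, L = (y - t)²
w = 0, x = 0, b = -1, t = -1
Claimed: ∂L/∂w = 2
Incorrect

y = (0)(0) + -1 = -1
∂L/∂y = 2(y - t) = 2(-1 - -1) = 0
∂y/∂w = x = 0
∂L/∂w = 0 × 0 = 0

Claimed value: 2
Incorrect: The correct gradient is 0.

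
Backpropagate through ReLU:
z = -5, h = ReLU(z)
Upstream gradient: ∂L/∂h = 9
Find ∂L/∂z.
∂L/∂z = 0

h = ReLU(-5) = 0
Since z < 0: ∂h/∂z = 0
∂L/∂z = ∂L/∂h · ∂h/∂z = 9 × 0 = 0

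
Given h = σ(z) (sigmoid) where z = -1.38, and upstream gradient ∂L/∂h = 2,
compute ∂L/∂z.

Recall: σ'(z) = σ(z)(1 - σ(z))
∂L/∂z = 0.3212

σ(-1.38) = 0.201
σ'(-1.38) = σ(-1.38)(1 - σ(-1.38)) = 0.201 × 0.799 = 0.1606
∂L/∂z = ∂L/∂h · σ'(z) = 2 × 0.1606 = 0.3212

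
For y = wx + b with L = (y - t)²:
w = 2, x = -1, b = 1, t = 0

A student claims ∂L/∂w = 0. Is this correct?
Incorrect

y = (2)(-1) + 1 = -1
∂L/∂y = 2(y - t) = 2(-1 - 0) = -2
∂y/∂w = x = -1
∂L/∂w = -2 × -1 = 2

Claimed value: 0
Incorrect: The correct gradient is 2.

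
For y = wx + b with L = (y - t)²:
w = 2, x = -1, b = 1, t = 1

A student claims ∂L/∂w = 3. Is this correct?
Incorrect

y = (2)(-1) + 1 = -1
∂L/∂y = 2(y - t) = 2(-1 - 1) = -4
∂y/∂w = x = -1
∂L/∂w = -4 × -1 = 4

Claimed value: 3
Incorrect: The correct gradient is 4.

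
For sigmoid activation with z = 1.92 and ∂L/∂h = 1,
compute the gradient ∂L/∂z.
∂L/∂z = 0.1115

σ(1.92) = 0.8721
σ'(1.92) = σ(1.92)(1 - σ(1.92)) = 0.8721 × 0.1279 = 0.1115
∂L/∂z = ∂L/∂h · σ'(z) = 1 × 0.1115 = 0.1115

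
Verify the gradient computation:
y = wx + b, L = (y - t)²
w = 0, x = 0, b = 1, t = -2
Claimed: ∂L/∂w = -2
Incorrect

y = (0)(0) + 1 = 1
∂L/∂y = 2(y - t) = 2(1 - -2) = 6
∂y/∂w = x = 0
∂L/∂w = 6 × 0 = 0

Claimed value: -2
Incorrect: The correct gradient is 0.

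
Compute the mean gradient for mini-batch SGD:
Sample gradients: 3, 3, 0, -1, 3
Average gradient = 1.6

Average = (1/5)(3 + 3 + 0 + -1 + 3) = 8/5 = 1.6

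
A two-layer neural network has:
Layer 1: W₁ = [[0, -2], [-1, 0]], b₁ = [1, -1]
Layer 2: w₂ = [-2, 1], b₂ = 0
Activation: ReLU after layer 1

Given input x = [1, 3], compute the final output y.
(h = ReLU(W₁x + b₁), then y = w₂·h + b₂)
y = 0

Layer 1 pre-activation: z₁ = [-5, -2]
After ReLU: h = [0, 0]
Layer 2 output: y = -2×0 + 1×0 + 0 = 0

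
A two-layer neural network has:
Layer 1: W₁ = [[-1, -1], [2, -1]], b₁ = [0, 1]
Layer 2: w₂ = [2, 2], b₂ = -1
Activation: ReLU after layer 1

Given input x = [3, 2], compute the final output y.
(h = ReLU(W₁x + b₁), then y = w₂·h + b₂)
y = 9

Layer 1 pre-activation: z₁ = [-5, 5]
After ReLU: h = [0, 5]
Layer 2 output: y = 2×0 + 2×5 + -1 = 9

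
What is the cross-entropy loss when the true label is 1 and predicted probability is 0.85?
L = 0.1625

L = -1·log(0.85) - 0·log(0.15) = -log(0.85) = 0.1625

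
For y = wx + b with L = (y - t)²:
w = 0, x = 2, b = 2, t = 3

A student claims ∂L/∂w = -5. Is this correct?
Incorrect

y = (0)(2) + 2 = 2
∂L/∂y = 2(y - t) = 2(2 - 3) = -2
∂y/∂w = x = 2
∂L/∂w = -2 × 2 = -4

Claimed value: -5
Incorrect: The correct gradient is -4.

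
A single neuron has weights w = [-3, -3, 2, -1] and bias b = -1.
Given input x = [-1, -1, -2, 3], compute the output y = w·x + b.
y = -2

y = (-3)(-1) + (-3)(-1) + (2)(-2) + (-1)(3) + -1 = -2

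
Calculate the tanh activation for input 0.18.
0.1781

tanh(0.18) = (e^(0.18) - e^(-0.18))/(e^(0.18) + e^(-0.18)) = 0.1781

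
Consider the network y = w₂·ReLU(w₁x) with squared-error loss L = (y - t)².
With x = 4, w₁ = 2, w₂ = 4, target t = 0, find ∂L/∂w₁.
∂L/∂w₁ = 1024

Forward pass:
z = w₁x = 2×4 = 8
h = ReLU(8) = 8
y = w₂h = 4×8 = 32

Backward pass:
∂L/∂y = 2(y - t) = 2(32 - 0) = 64
∂y/∂h = w₂ = 4
∂h/∂z = 1 (ReLU derivative)
∂z/∂w₁ = x = 4

∂L/∂w₁ = 64 × 4 × 1 × 4 = 1024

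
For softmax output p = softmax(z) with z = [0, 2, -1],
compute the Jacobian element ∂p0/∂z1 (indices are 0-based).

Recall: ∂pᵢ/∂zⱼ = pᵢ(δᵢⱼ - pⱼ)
∂p0/∂z1 = -0.09636

p = softmax(z) = [0.1142, 0.8438, 0.04201]
p0 = 0.1142, p1 = 0.8438

∂p0/∂z1 = -p0 × p1 = -0.1142 × 0.8438 = -0.09636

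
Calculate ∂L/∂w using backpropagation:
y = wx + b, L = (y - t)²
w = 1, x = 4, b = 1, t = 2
∂L/∂w = 24

y = wx + b = (1)(4) + 1 = 5
∂L/∂y = 2(y - t) = 2(5 - 2) = 6
∂y/∂w = x = 4
∂L/∂w = ∂L/∂y · ∂y/∂w = 6 × 4 = 24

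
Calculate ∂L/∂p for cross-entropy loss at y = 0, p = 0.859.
∂L/∂p = 7.092

∂L/∂p = -y/p + (1-y)/(1-p) = 0 + 1/0.141 = 7.092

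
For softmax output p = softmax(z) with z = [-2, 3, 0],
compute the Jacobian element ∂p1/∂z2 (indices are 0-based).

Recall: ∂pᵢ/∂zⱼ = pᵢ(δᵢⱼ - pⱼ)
∂p1/∂z2 = -0.0446

p = softmax(z) = [0.006377, 0.9465, 0.04712]
p1 = 0.9465, p2 = 0.04712

∂p1/∂z2 = -p1 × p2 = -0.9465 × 0.04712 = -0.0446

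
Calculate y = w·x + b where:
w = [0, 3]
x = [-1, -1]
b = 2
y = -1

y = (0)(-1) + (3)(-1) + 2 = -1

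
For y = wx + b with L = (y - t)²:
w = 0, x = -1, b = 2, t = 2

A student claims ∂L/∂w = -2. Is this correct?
Incorrect

y = (0)(-1) + 2 = 2
∂L/∂y = 2(y - t) = 2(2 - 2) = 0
∂y/∂w = x = -1
∂L/∂w = 0 × -1 = 0

Claimed value: -2
Incorrect: The correct gradient is 0.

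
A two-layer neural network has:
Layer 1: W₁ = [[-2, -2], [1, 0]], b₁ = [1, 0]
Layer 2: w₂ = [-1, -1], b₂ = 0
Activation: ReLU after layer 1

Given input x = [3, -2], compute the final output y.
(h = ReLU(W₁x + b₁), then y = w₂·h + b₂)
y = -3

Layer 1 pre-activation: z₁ = [-1, 3]
After ReLU: h = [0, 3]
Layer 2 output: y = -1×0 + -1×3 + 0 = -3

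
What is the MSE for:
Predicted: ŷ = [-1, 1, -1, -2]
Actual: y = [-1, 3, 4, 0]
MSE = 8.25

MSE = (1/4)((-1--1)² + (1-3)² + (-1-4)² + (-2-0)²) = (1/4)(0 + 4 + 25 + 4) = 8.25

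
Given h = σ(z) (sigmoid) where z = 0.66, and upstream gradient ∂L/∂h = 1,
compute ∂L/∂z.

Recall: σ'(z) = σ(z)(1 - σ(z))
∂L/∂z = 0.2246

σ(0.66) = 0.6593
σ'(0.66) = σ(0.66)(1 - σ(0.66)) = 0.6593 × 0.3407 = 0.2246
∂L/∂z = ∂L/∂h · σ'(z) = 1 × 0.2246 = 0.2246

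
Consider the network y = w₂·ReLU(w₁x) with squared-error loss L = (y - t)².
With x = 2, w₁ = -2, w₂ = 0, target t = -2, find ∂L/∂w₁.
∂L/∂w₁ = 0

Forward pass:
z = w₁x = -2×2 = -4
h = ReLU(-4) = 0
y = w₂h = 0×0 = 0

Backward pass:
∂L/∂y = 2(y - t) = 2(0 - -2) = 4
∂y/∂h = w₂ = 0
∂h/∂z = 0 (ReLU derivative)
∂z/∂w₁ = x = 2

∂L/∂w₁ = 4 × 0 × 0 × 2 = 0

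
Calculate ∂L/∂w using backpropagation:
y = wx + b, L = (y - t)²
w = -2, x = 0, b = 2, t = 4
∂L/∂w = 0

y = wx + b = (-2)(0) + 2 = 2
∂L/∂y = 2(y - t) = 2(2 - 4) = -4
∂y/∂w = x = 0
∂L/∂w = ∂L/∂y · ∂y/∂w = -4 × 0 = 0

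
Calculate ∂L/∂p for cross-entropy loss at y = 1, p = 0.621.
∂L/∂p = -1.61

∂L/∂p = -y/p + (1-y)/(1-p) = -1/0.621 + 0 = -1.61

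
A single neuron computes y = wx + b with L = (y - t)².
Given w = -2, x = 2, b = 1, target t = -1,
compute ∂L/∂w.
∂L/∂w = -8

y = wx + b = (-2)(2) + 1 = -3
∂L/∂y = 2(y - t) = 2(-3 - -1) = -4
∂y/∂w = x = 2
∂L/∂w = ∂L/∂y · ∂y/∂w = -4 × 2 = -8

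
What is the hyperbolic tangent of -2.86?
-0.9935

tanh(-2.86) = (e^(-2.86) - e^(2.86))/(e^(-2.86) + e^(2.86)) = -0.9935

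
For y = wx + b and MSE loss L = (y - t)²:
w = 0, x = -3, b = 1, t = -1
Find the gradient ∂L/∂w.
∂L/∂w = -12

y = wx + b = (0)(-3) + 1 = 1
∂L/∂y = 2(y - t) = 2(1 - -1) = 4
∂y/∂w = x = -3
∂L/∂w = ∂L/∂y · ∂y/∂w = 4 × -3 = -12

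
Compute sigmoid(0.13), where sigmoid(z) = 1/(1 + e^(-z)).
0.5325

sigmoid(0.13) = 1/(1 + e^(-0.13)) = 1/(1 + 0.8781) = 0.5325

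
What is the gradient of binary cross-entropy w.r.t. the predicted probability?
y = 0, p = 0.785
∂L/∂p = 4.651

∂L/∂p = -y/p + (1-y)/(1-p) = 0 + 1/0.215 = 4.651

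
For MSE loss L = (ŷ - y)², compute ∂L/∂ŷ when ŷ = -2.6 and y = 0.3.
∂L/∂ŷ = -5.8

∂L/∂ŷ = 2(ŷ - y) = 2(-2.6 - 0.3) = 2(-2.9) = -5.8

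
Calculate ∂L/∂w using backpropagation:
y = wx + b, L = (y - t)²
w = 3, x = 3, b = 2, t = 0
∂L/∂w = 66

y = wx + b = (3)(3) + 2 = 11
∂L/∂y = 2(y - t) = 2(11 - 0) = 22
∂y/∂w = x = 3
∂L/∂w = ∂L/∂y · ∂y/∂w = 22 × 3 = 66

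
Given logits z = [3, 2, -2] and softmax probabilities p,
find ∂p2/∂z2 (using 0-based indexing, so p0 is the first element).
∂p2/∂z2 = 0.004878

p = softmax(z) = [0.7275, 0.2676, 0.004902]
p2 = 0.004902

∂p2/∂z2 = p2(1 - p2) = 0.004902 × (1 - 0.004902) = 0.004878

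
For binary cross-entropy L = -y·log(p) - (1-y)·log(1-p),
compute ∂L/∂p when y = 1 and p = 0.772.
∂L/∂p = -1.295

∂L/∂p = -y/p + (1-y)/(1-p) = -1/0.772 + 0 = -1.295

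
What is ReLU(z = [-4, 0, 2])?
h = [0, 0, 2]

ReLU applied element-wise: max(0,-4)=0, max(0,0)=0, max(0,2)=2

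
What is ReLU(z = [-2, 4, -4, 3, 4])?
h = [0, 4, 0, 3, 4]

ReLU applied element-wise: max(0,-2)=0, max(0,4)=4, max(0,-4)=0, max(0,3)=3, max(0,4)=4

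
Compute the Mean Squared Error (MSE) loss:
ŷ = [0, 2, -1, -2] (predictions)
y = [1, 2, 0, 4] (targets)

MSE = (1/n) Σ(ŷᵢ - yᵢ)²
MSE = 9.5

MSE = (1/4)((0-1)² + (2-2)² + (-1-0)² + (-2-4)²) = (1/4)(1 + 0 + 1 + 36) = 9.5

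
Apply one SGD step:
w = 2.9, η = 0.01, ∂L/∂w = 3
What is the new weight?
w_new = 2.87

w_new = w - η·∂L/∂w = 2.9 - 0.01×(3) = 2.9 - (0.03) = 2.87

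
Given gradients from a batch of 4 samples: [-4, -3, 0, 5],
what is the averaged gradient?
Average gradient = -0.5

Average = (1/4)(-4 + -3 + 0 + 5) = -2/4 = -0.5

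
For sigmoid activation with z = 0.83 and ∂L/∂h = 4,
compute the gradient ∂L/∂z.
∂L/∂z = 0.8458

σ(0.83) = 0.6964
σ'(0.83) = σ(0.83)(1 - σ(0.83)) = 0.6964 × 0.3036 = 0.2114
∂L/∂z = ∂L/∂h · σ'(z) = 4 × 0.2114 = 0.8458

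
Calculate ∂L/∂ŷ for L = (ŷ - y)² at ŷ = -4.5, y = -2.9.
∂L/∂ŷ = -3.2

∂L/∂ŷ = 2(ŷ - y) = 2(-4.5 - -2.9) = 2(-1.6) = -3.2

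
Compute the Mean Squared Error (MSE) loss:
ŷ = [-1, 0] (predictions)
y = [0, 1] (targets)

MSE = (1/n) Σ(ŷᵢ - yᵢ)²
MSE = 1

MSE = (1/2)((-1-0)² + (0-1)²) = (1/2)(1 + 1) = 1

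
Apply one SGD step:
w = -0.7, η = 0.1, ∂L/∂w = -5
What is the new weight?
w_new = -0.2

w_new = w - η·∂L/∂w = -0.7 - 0.1×(-5) = -0.7 - (-0.5) = -0.2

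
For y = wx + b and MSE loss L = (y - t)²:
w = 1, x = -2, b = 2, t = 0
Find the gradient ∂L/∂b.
∂L/∂b = 0

y = wx + b = (1)(-2) + 2 = 0
∂L/∂y = 2(y - t) = 2(0 - 0) = 0
∂y/∂b = 1
∂L/∂b = ∂L/∂y · ∂y/∂b = 0 × 1 = 0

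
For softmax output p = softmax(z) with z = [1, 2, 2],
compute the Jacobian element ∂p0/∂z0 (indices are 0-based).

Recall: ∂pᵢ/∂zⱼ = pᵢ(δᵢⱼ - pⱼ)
∂p0/∂z0 = 0.1312

p = softmax(z) = [0.1554, 0.4223, 0.4223]
p0 = 0.1554

∂p0/∂z0 = p0(1 - p0) = 0.1554 × (1 - 0.1554) = 0.1312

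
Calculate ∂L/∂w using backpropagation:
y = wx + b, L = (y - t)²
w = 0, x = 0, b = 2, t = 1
∂L/∂w = 0

y = wx + b = (0)(0) + 2 = 2
∂L/∂y = 2(y - t) = 2(2 - 1) = 2
∂y/∂w = x = 0
∂L/∂w = ∂L/∂y · ∂y/∂w = 2 × 0 = 0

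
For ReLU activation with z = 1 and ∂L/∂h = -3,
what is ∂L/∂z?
∂L/∂z = -3

h = ReLU(1) = 1
Since z > 0: ∂h/∂z = 1
∂L/∂z = ∂L/∂h · ∂h/∂z = -3 × 1 = -3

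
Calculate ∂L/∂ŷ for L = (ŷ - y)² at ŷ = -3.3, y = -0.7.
∂L/∂ŷ = -5.2

∂L/∂ŷ = 2(ŷ - y) = 2(-3.3 - -0.7) = 2(-2.6) = -5.2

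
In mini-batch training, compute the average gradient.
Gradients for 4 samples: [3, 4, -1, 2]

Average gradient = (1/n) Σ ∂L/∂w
Average gradient = 2

Average = (1/4)(3 + 4 + -1 + 2) = 8/4 = 2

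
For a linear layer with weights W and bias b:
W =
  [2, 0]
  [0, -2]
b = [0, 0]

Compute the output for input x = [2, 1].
y = [4, -2]

Wx = [2×2 + 0×1, 0×2 + -2×1]
   = [4, -2]
y = Wx + b = [4 + 0, -2 + 0] = [4, -2]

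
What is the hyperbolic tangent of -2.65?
-0.9901

tanh(-2.65) = (e^(-2.65) - e^(2.65))/(e^(-2.65) + e^(2.65)) = -0.9901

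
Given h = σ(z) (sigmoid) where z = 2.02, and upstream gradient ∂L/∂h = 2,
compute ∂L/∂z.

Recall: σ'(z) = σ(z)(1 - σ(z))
∂L/∂z = 0.2068

σ(2.02) = 0.8829
σ'(2.02) = σ(2.02)(1 - σ(2.02)) = 0.8829 × 0.1171 = 0.1034
∂L/∂z = ∂L/∂h · σ'(z) = 2 × 0.1034 = 0.2068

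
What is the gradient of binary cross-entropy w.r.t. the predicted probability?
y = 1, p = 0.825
∂L/∂p = -1.212

∂L/∂p = -y/p + (1-y)/(1-p) = -1/0.825 + 0 = -1.212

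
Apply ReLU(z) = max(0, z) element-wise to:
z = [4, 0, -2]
h = [4, 0, 0]

ReLU applied element-wise: max(0,4)=4, max(0,0)=0, max(0,-2)=0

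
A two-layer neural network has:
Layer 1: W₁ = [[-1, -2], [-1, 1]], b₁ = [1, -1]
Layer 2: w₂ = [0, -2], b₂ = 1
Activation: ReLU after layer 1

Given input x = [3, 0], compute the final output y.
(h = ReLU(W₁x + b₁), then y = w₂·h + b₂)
y = 1

Layer 1 pre-activation: z₁ = [-2, -4]
After ReLU: h = [0, 0]
Layer 2 output: y = 0×0 + -2×0 + 1 = 1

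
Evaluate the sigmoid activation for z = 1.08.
0.7465

sigmoid(1.08) = 1/(1 + e^(-1.08)) = 1/(1 + 0.3396) = 0.7465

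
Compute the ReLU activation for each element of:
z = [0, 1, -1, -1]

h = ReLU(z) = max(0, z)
h = [0, 1, 0, 0]

ReLU applied element-wise: max(0,0)=0, max(0,1)=1, max(0,-1)=0, max(0,-1)=0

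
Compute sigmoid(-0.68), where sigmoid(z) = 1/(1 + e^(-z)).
0.3363

sigmoid(-0.68) = 1/(1 + e^(0.68)) = 1/(1 + 1.974) = 0.3363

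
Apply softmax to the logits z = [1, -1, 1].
p = [0.4683, 0.0634, 0.4683]

exp(z) = [2.718, 0.3679, 2.718]
Sum = 5.804
p = [0.4683, 0.0634, 0.4683]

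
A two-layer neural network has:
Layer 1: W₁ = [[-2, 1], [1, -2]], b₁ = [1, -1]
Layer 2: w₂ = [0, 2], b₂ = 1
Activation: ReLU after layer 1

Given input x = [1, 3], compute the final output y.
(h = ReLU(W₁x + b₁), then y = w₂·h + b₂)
y = 1

Layer 1 pre-activation: z₁ = [2, -6]
After ReLU: h = [2, 0]
Layer 2 output: y = 0×2 + 2×0 + 1 = 1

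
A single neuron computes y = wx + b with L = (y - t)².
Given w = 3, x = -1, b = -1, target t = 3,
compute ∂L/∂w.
∂L/∂w = 14

y = wx + b = (3)(-1) + -1 = -4
∂L/∂y = 2(y - t) = 2(-4 - 3) = -14
∂y/∂w = x = -1
∂L/∂w = ∂L/∂y · ∂y/∂w = -14 × -1 = 14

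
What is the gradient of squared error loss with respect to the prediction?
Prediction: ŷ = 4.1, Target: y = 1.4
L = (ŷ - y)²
∂L/∂ŷ = 5.4

∂L/∂ŷ = 2(ŷ - y) = 2(4.1 - 1.4) = 2(2.7) = 5.4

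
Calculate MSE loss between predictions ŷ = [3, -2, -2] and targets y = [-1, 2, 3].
MSE = 19

MSE = (1/3)((3--1)² + (-2-2)² + (-2-3)²) = (1/3)(16 + 16 + 25) = 19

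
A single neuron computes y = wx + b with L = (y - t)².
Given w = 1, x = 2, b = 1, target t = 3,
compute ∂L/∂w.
∂L/∂w = 0

y = wx + b = (1)(2) + 1 = 3
∂L/∂y = 2(y - t) = 2(3 - 3) = 0
∂y/∂w = x = 2
∂L/∂w = ∂L/∂y · ∂y/∂w = 0 × 2 = 0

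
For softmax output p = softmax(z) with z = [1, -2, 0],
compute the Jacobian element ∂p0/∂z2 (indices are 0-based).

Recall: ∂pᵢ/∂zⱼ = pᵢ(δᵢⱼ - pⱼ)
∂p0/∂z2 = -0.183

p = softmax(z) = [0.7054, 0.03512, 0.2595]
p0 = 0.7054, p2 = 0.2595

∂p0/∂z2 = -p0 × p2 = -0.7054 × 0.2595 = -0.183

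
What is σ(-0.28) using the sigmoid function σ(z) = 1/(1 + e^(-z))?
0.4305

sigmoid(-0.28) = 1/(1 + e^(0.28)) = 1/(1 + 1.323) = 0.4305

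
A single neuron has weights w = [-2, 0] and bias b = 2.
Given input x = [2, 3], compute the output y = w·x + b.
y = -2

y = (-2)(2) + (0)(3) + 2 = -2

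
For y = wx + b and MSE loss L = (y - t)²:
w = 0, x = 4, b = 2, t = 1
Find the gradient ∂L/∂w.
∂L/∂w = 8

y = wx + b = (0)(4) + 2 = 2
∂L/∂y = 2(y - t) = 2(2 - 1) = 2
∂y/∂w = x = 4
∂L/∂w = ∂L/∂y · ∂y/∂w = 2 × 4 = 8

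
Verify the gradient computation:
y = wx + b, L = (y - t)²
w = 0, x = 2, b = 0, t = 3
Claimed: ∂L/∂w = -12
Correct

y = (0)(2) + 0 = 0
∂L/∂y = 2(y - t) = 2(0 - 3) = -6
∂y/∂w = x = 2
∂L/∂w = -6 × 2 = -12

Claimed value: -12
Correct: The correct gradient is -12.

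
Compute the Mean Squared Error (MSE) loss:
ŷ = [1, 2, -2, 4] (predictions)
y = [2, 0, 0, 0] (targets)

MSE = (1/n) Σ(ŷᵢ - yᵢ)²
MSE = 6.25

MSE = (1/4)((1-2)² + (2-0)² + (-2-0)² + (4-0)²) = (1/4)(1 + 4 + 4 + 16) = 6.25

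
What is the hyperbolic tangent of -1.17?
-0.8243

tanh(-1.17) = (e^(-1.17) - e^(1.17))/(e^(-1.17) + e^(1.17)) = -0.8243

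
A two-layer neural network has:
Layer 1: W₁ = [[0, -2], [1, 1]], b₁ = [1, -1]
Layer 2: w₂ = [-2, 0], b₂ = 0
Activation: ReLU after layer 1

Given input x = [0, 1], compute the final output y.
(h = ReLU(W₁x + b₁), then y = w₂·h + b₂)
y = 0

Layer 1 pre-activation: z₁ = [-1, 0]
After ReLU: h = [0, 0]
Layer 2 output: y = -2×0 + 0×0 + 0 = 0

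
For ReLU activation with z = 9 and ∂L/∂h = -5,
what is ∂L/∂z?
∂L/∂z = -5

h = ReLU(9) = 9
Since z > 0: ∂h/∂z = 1
∂L/∂z = ∂L/∂h · ∂h/∂z = -5 × 1 = -5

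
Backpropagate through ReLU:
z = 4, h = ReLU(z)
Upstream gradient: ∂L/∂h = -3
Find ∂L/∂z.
∂L/∂z = -3

h = ReLU(4) = 4
Since z > 0: ∂h/∂z = 1
∂L/∂z = ∂L/∂h · ∂h/∂z = -3 × 1 = -3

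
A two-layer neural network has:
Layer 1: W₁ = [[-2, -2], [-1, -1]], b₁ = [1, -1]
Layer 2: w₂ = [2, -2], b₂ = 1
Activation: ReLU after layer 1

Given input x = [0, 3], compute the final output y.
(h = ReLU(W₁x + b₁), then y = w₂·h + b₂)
y = 1

Layer 1 pre-activation: z₁ = [-5, -4]
After ReLU: h = [0, 0]
Layer 2 output: y = 2×0 + -2×0 + 1 = 1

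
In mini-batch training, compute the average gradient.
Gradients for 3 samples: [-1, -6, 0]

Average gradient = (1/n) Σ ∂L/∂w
Average gradient = -2.333

Average = (1/3)(-1 + -6 + 0) = -7/3 = -2.333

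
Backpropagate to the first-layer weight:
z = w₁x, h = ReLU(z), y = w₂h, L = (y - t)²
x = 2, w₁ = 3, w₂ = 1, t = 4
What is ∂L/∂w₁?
∂L/∂w₁ = 8

Forward pass:
z = w₁x = 3×2 = 6
h = ReLU(6) = 6
y = w₂h = 1×6 = 6

Backward pass:
∂L/∂y = 2(y - t) = 2(6 - 4) = 4
∂y/∂h = w₂ = 1
∂h/∂z = 1 (ReLU derivative)
∂z/∂w₁ = x = 2

∂L/∂w₁ = 4 × 1 × 1 × 2 = 8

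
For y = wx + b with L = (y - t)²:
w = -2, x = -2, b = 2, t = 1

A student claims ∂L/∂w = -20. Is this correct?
Correct

y = (-2)(-2) + 2 = 6
∂L/∂y = 2(y - t) = 2(6 - 1) = 10
∂y/∂w = x = -2
∂L/∂w = 10 × -2 = -20

Claimed value: -20
Correct: The correct gradient is -20.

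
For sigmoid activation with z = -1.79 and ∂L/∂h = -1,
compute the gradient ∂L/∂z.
∂L/∂z = -0.1226

σ(-1.79) = 0.1431
σ'(-1.79) = σ(-1.79)(1 - σ(-1.79)) = 0.1431 × 0.8569 = 0.1226
∂L/∂z = ∂L/∂h · σ'(z) = -1 × 0.1226 = -0.1226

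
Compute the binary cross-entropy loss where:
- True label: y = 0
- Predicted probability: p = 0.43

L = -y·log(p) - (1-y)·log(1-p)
L = 0.5621

L = -0·log(0.43) - 1·log(0.57) = -log(0.57) = 0.5621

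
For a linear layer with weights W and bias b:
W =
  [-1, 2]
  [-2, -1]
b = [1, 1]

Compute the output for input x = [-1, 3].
y = [8, 0]

Wx = [-1×-1 + 2×3, -2×-1 + -1×3]
   = [7, -1]
y = Wx + b = [7 + 1, -1 + 1] = [8, 0]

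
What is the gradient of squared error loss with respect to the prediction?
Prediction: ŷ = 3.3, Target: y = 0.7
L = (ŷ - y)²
∂L/∂ŷ = 5.2

∂L/∂ŷ = 2(ŷ - y) = 2(3.3 - 0.7) = 2(2.6) = 5.2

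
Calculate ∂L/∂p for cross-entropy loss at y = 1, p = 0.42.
∂L/∂p = -2.381

∂L/∂p = -y/p + (1-y)/(1-p) = -1/0.42 + 0 = -2.381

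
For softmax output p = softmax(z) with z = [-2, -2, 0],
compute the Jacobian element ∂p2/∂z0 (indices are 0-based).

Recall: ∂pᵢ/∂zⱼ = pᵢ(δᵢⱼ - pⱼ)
∂p2/∂z0 = -0.08382

p = softmax(z) = [0.1065, 0.1065, 0.787]
p2 = 0.787, p0 = 0.1065

∂p2/∂z0 = -p2 × p0 = -0.787 × 0.1065 = -0.08382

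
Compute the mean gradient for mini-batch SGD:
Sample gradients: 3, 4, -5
Average gradient = 0.6667

Average = (1/3)(3 + 4 + -5) = 2/3 = 0.6667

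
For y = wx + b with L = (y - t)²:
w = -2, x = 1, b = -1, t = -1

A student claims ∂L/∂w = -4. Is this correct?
Correct

y = (-2)(1) + -1 = -3
∂L/∂y = 2(y - t) = 2(-3 - -1) = -4
∂y/∂w = x = 1
∂L/∂w = -4 × 1 = -4

Claimed value: -4
Correct: The correct gradient is -4.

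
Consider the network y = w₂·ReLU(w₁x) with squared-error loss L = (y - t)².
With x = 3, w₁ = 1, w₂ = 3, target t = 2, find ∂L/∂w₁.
∂L/∂w₁ = 126

Forward pass:
z = w₁x = 1×3 = 3
h = ReLU(3) = 3
y = w₂h = 3×3 = 9

Backward pass:
∂L/∂y = 2(y - t) = 2(9 - 2) = 14
∂y/∂h = w₂ = 3
∂h/∂z = 1 (ReLU derivative)
∂z/∂w₁ = x = 3

∂L/∂w₁ = 14 × 3 × 1 × 3 = 126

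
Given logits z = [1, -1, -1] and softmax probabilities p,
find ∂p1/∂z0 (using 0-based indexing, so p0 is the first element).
∂p1/∂z0 = -0.08382

p = softmax(z) = [0.787, 0.1065, 0.1065]
p1 = 0.1065, p0 = 0.787

∂p1/∂z0 = -p1 × p0 = -0.1065 × 0.787 = -0.08382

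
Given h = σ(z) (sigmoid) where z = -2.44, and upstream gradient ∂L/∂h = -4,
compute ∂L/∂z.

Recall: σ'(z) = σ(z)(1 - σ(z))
∂L/∂z = -0.295

σ(-2.44) = 0.08017
σ'(-2.44) = σ(-2.44)(1 - σ(-2.44)) = 0.08017 × 0.9198 = 0.07375
∂L/∂z = ∂L/∂h · σ'(z) = -4 × 0.07375 = -0.295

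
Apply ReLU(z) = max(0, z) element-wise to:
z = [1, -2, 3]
h = [1, 0, 3]

ReLU applied element-wise: max(0,1)=1, max(0,-2)=0, max(0,3)=3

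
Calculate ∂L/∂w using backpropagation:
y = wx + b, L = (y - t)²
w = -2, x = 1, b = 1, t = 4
∂L/∂w = -10

y = wx + b = (-2)(1) + 1 = -1
∂L/∂y = 2(y - t) = 2(-1 - 4) = -10
∂y/∂w = x = 1
∂L/∂w = ∂L/∂y · ∂y/∂w = -10 × 1 = -10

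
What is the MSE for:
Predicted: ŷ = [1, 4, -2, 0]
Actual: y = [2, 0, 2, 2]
MSE = 9.25

MSE = (1/4)((1-2)² + (4-0)² + (-2-2)² + (0-2)²) = (1/4)(1 + 16 + 16 + 4) = 9.25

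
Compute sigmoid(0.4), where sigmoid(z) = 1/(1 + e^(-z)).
0.5987

sigmoid(0.4) = 1/(1 + e^(-0.4)) = 1/(1 + 0.6703) = 0.5987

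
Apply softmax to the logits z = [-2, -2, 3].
p = [0.0066, 0.0066, 0.9867]

exp(z) = [0.1353, 0.1353, 20.09]
Sum = 20.36
p = [0.0066, 0.0066, 0.9867]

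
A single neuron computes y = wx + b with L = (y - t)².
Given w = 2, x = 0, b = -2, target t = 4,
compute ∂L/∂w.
∂L/∂w = 0

y = wx + b = (2)(0) + -2 = -2
∂L/∂y = 2(y - t) = 2(-2 - 4) = -12
∂y/∂w = x = 0
∂L/∂w = ∂L/∂y · ∂y/∂w = -12 × 0 = 0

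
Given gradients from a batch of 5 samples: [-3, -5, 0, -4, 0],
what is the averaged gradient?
Average gradient = -2.4

Average = (1/5)(-3 + -5 + 0 + -4 + 0) = -12/5 = -2.4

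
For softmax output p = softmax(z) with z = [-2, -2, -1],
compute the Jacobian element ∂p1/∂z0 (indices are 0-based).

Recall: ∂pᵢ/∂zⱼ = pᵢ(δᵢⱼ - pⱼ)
∂p1/∂z0 = -0.04492

p = softmax(z) = [0.2119, 0.2119, 0.5761]
p1 = 0.2119, p0 = 0.2119

∂p1/∂z0 = -p1 × p0 = -0.2119 × 0.2119 = -0.04492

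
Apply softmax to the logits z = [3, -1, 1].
p = [0.8668, 0.0159, 0.1173]

exp(z) = [20.09, 0.3679, 2.718]
Sum = 23.17
p = [0.8668, 0.0159, 0.1173]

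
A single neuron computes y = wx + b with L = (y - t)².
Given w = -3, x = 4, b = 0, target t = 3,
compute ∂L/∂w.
∂L/∂w = -120

y = wx + b = (-3)(4) + 0 = -12
∂L/∂y = 2(y - t) = 2(-12 - 3) = -30
∂y/∂w = x = 4
∂L/∂w = ∂L/∂y · ∂y/∂w = -30 × 4 = -120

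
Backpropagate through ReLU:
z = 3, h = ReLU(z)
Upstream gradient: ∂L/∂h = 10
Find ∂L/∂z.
∂L/∂z = 10

h = ReLU(3) = 3
Since z > 0: ∂h/∂z = 1
∂L/∂z = ∂L/∂h · ∂h/∂z = 10 × 1 = 10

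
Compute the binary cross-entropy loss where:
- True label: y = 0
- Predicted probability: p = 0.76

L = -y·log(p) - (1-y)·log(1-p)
L = 1.427

L = -0·log(0.76) - 1·log(0.24) = -log(0.24) = 1.427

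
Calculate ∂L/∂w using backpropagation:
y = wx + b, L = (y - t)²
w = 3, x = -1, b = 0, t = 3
∂L/∂w = 12

y = wx + b = (3)(-1) + 0 = -3
∂L/∂y = 2(y - t) = 2(-3 - 3) = -12
∂y/∂w = x = -1
∂L/∂w = ∂L/∂y · ∂y/∂w = -12 × -1 = 12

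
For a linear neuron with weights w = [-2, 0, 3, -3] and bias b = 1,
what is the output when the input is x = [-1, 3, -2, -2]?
y = 3

y = (-2)(-1) + (0)(3) + (3)(-2) + (-3)(-2) + 1 = 3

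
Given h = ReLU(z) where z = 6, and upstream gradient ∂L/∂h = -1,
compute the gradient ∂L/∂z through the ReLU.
∂L/∂z = -1

h = ReLU(6) = 6
Since z > 0: ∂h/∂z = 1
∂L/∂z = ∂L/∂h · ∂h/∂z = -1 × 1 = -1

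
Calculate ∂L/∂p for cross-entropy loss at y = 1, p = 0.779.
∂L/∂p = -1.284

∂L/∂p = -y/p + (1-y)/(1-p) = -1/0.779 + 0 = -1.284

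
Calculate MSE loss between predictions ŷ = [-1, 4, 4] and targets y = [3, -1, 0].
MSE = 19

MSE = (1/3)((-1-3)² + (4--1)² + (4-0)²) = (1/3)(16 + 25 + 16) = 19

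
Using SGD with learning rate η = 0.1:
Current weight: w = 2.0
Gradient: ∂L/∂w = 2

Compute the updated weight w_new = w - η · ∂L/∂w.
w_new = 1.8

w_new = w - η·∂L/∂w = 2.0 - 0.1×(2) = 2.0 - (0.2) = 1.8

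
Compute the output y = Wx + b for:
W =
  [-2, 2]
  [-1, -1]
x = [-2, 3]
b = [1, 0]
y = [11, -1]

Wx = [-2×-2 + 2×3, -1×-2 + -1×3]
   = [10, -1]
y = Wx + b = [10 + 1, -1 + 0] = [11, -1]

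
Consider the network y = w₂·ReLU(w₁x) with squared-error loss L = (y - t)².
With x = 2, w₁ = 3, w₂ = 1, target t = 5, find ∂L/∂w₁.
∂L/∂w₁ = 4

Forward pass:
z = w₁x = 3×2 = 6
h = ReLU(6) = 6
y = w₂h = 1×6 = 6

Backward pass:
∂L/∂y = 2(y - t) = 2(6 - 5) = 2
∂y/∂h = w₂ = 1
∂h/∂z = 1 (ReLU derivative)
∂z/∂w₁ = x = 2

∂L/∂w₁ = 2 × 1 × 1 × 2 = 4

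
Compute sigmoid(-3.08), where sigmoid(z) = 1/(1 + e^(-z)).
0.04394

sigmoid(-3.08) = 1/(1 + e^(3.08)) = 1/(1 + 21.76) = 0.04394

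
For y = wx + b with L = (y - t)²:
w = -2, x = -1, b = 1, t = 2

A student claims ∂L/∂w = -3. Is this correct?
Incorrect

y = (-2)(-1) + 1 = 3
∂L/∂y = 2(y - t) = 2(3 - 2) = 2
∂y/∂w = x = -1
∂L/∂w = 2 × -1 = -2

Claimed value: -3
Incorrect: The correct gradient is -2.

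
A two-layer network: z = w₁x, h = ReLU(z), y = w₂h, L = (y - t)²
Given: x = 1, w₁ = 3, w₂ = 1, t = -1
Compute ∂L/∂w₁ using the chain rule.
∂L/∂w₁ = 8

Forward pass:
z = w₁x = 3×1 = 3
h = ReLU(3) = 3
y = w₂h = 1×3 = 3

Backward pass:
∂L/∂y = 2(y - t) = 2(3 - -1) = 8
∂y/∂h = w₂ = 1
∂h/∂z = 1 (ReLU derivative)
∂z/∂w₁ = x = 1

∂L/∂w₁ = 8 × 1 × 1 × 1 = 8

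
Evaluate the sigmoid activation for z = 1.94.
0.8744

sigmoid(1.94) = 1/(1 + e^(-1.94)) = 1/(1 + 0.1437) = 0.8744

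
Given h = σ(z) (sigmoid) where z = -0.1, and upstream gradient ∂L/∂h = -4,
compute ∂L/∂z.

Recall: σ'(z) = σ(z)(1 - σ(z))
∂L/∂z = -0.9975

σ(-0.1) = 0.475
σ'(-0.1) = σ(-0.1)(1 - σ(-0.1)) = 0.475 × 0.525 = 0.2494
∂L/∂z = ∂L/∂h · σ'(z) = -4 × 0.2494 = -0.9975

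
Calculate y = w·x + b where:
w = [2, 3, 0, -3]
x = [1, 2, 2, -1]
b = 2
y = 13

y = (2)(1) + (3)(2) + (0)(2) + (-3)(-1) + 2 = 13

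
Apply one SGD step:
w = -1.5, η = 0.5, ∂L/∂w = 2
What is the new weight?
w_new = -2.5

w_new = w - η·∂L/∂w = -1.5 - 0.5×(2) = -1.5 - (1) = -2.5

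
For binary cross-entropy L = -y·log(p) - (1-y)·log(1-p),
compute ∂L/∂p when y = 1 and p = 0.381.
∂L/∂p = -2.625

∂L/∂p = -y/p + (1-y)/(1-p) = -1/0.381 + 0 = -2.625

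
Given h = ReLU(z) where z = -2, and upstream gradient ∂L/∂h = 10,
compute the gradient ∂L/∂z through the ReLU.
∂L/∂z = 0

h = ReLU(-2) = 0
Since z < 0: ∂h/∂z = 0
∂L/∂z = ∂L/∂h · ∂h/∂z = 10 × 0 = 0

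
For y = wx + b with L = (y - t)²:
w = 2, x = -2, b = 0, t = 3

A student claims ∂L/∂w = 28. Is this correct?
Correct

y = (2)(-2) + 0 = -4
∂L/∂y = 2(y - t) = 2(-4 - 3) = -14
∂y/∂w = x = -2
∂L/∂w = -14 × -2 = 28

Claimed value: 28
Correct: The correct gradient is 28.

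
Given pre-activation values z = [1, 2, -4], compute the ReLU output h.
h = [1, 2, 0]

ReLU applied element-wise: max(0,1)=1, max(0,2)=2, max(0,-4)=0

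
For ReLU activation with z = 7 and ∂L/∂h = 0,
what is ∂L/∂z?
∂L/∂z = 0

h = ReLU(7) = 7
Since z > 0: ∂h/∂z = 1
∂L/∂z = ∂L/∂h · ∂h/∂z = 0 × 1 = 0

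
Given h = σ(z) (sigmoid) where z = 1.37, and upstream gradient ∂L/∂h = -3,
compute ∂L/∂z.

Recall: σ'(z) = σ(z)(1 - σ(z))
∂L/∂z = -0.4847

σ(1.37) = 0.7974
σ'(1.37) = σ(1.37)(1 - σ(1.37)) = 0.7974 × 0.2026 = 0.1616
∂L/∂z = ∂L/∂h · σ'(z) = -3 × 0.1616 = -0.4847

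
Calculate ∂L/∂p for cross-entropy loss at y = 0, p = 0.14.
∂L/∂p = 1.163

∂L/∂p = -y/p + (1-y)/(1-p) = 0 + 1/0.86 = 1.163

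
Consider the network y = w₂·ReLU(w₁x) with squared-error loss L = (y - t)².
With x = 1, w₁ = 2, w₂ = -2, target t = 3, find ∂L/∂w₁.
∂L/∂w₁ = 28

Forward pass:
z = w₁x = 2×1 = 2
h = ReLU(2) = 2
y = w₂h = -2×2 = -4

Backward pass:
∂L/∂y = 2(y - t) = 2(-4 - 3) = -14
∂y/∂h = w₂ = -2
∂h/∂z = 1 (ReLU derivative)
∂z/∂w₁ = x = 1

∂L/∂w₁ = -14 × -2 × 1 × 1 = 28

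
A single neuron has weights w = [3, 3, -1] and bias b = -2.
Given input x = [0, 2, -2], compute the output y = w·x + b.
y = 6

y = (3)(0) + (3)(2) + (-1)(-2) + -2 = 6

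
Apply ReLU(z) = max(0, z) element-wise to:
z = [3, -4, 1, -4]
h = [3, 0, 1, 0]

ReLU applied element-wise: max(0,3)=3, max(0,-4)=0, max(0,1)=1, max(0,-4)=0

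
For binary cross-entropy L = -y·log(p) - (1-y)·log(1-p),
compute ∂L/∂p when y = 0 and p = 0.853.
∂L/∂p = 6.803

∂L/∂p = -y/p + (1-y)/(1-p) = 0 + 1/0.147 = 6.803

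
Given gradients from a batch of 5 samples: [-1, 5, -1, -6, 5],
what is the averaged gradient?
Average gradient = 0.4

Average = (1/5)(-1 + 5 + -1 + -6 + 5) = 2/5 = 0.4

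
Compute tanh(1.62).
0.9246

tanh(1.62) = (e^(1.62) - e^(-1.62))/(e^(1.62) + e^(-1.62)) = 0.9246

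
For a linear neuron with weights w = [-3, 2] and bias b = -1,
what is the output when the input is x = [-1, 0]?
y = 2

y = (-3)(-1) + (2)(0) + -1 = 2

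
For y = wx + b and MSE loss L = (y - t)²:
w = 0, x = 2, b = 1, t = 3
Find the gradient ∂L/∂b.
∂L/∂b = -4

y = wx + b = (0)(2) + 1 = 1
∂L/∂y = 2(y - t) = 2(1 - 3) = -4
∂y/∂b = 1
∂L/∂b = ∂L/∂y · ∂y/∂b = -4 × 1 = -4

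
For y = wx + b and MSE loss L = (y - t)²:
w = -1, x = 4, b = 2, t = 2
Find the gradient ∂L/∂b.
∂L/∂b = -8

y = wx + b = (-1)(4) + 2 = -2
∂L/∂y = 2(y - t) = 2(-2 - 2) = -8
∂y/∂b = 1
∂L/∂b = ∂L/∂y · ∂y/∂b = -8 × 1 = -8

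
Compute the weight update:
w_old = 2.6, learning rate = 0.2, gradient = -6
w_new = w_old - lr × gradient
w_new = 3.8

w_new = w - η·∂L/∂w = 2.6 - 0.2×(-6) = 2.6 - (-1.2) = 3.8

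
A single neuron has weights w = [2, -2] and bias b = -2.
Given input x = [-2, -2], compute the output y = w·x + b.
y = -2

y = (2)(-2) + (-2)(-2) + -2 = -2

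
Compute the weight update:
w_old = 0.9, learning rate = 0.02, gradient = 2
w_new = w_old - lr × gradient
w_new = 0.86

w_new = w - η·∂L/∂w = 0.9 - 0.02×(2) = 0.9 - (0.04) = 0.86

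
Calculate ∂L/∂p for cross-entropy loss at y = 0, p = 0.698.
∂L/∂p = 3.311

∂L/∂p = -y/p + (1-y)/(1-p) = 0 + 1/0.302 = 3.311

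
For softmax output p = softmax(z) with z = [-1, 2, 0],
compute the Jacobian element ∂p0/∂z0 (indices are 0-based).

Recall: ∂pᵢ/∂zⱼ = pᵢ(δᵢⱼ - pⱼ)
∂p0/∂z0 = 0.04025

p = softmax(z) = [0.04201, 0.8438, 0.1142]
p0 = 0.04201

∂p0/∂z0 = p0(1 - p0) = 0.04201 × (1 - 0.04201) = 0.04025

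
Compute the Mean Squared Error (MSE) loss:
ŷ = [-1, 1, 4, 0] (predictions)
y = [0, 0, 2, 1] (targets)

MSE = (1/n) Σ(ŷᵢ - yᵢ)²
MSE = 1.75

MSE = (1/4)((-1-0)² + (1-0)² + (4-2)² + (0-1)²) = (1/4)(1 + 1 + 4 + 1) = 1.75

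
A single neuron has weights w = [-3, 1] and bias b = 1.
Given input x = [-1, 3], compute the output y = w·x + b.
y = 7

y = (-3)(-1) + (1)(3) + 1 = 7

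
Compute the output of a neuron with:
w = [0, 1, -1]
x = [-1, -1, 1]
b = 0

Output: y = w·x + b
y = -2

y = (0)(-1) + (1)(-1) + (-1)(1) + 0 = -2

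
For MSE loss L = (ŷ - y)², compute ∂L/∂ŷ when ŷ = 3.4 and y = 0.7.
∂L/∂ŷ = 5.4

∂L/∂ŷ = 2(ŷ - y) = 2(3.4 - 0.7) = 2(2.7) = 5.4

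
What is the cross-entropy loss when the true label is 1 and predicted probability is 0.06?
L = 2.813

L = -1·log(0.06) - 0·log(0.94) = -log(0.06) = 2.813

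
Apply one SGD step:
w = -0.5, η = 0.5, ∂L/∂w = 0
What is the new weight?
w_new = -0.5

w_new = w - η·∂L/∂w = -0.5 - 0.5×(0) = -0.5 - (0) = -0.5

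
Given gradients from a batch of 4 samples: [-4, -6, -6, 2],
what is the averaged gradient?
Average gradient = -3.5

Average = (1/4)(-4 + -6 + -6 + 2) = -14/4 = -3.5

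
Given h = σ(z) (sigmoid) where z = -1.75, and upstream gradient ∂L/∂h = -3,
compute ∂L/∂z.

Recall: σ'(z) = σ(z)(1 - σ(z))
∂L/∂z = -0.3784

σ(-1.75) = 0.148
σ'(-1.75) = σ(-1.75)(1 - σ(-1.75)) = 0.148 × 0.852 = 0.1261
∂L/∂z = ∂L/∂h · σ'(z) = -3 × 0.1261 = -0.3784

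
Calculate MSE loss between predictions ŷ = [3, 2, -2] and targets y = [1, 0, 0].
MSE = 4

MSE = (1/3)((3-1)² + (2-0)² + (-2-0)²) = (1/3)(4 + 4 + 4) = 4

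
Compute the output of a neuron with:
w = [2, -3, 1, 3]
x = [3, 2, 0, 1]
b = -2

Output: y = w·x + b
y = 1

y = (2)(3) + (-3)(2) + (1)(0) + (3)(1) + -2 = 1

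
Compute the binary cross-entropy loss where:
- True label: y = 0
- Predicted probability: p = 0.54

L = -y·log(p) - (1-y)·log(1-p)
L = 0.7765

L = -0·log(0.54) - 1·log(0.46) = -log(0.46) = 0.7765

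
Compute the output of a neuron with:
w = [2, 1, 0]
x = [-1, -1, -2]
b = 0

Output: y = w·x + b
y = -3

y = (2)(-1) + (1)(-1) + (0)(-2) + 0 = -3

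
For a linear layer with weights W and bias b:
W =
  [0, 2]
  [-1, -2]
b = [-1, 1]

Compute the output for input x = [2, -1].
y = [-3, 1]

Wx = [0×2 + 2×-1, -1×2 + -2×-1]
   = [-2, 0]
y = Wx + b = [-2 + -1, 0 + 1] = [-3, 1]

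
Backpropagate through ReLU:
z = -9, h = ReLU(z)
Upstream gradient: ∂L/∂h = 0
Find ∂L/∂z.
∂L/∂z = 0

h = ReLU(-9) = 0
Since z < 0: ∂h/∂z = 0
∂L/∂z = ∂L/∂h · ∂h/∂z = 0 × 0 = 0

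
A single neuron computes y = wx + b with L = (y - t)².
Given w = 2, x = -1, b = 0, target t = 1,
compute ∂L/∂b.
∂L/∂b = -6

y = wx + b = (2)(-1) + 0 = -2
∂L/∂y = 2(y - t) = 2(-2 - 1) = -6
∂y/∂b = 1
∂L/∂b = ∂L/∂y · ∂y/∂b = -6 × 1 = -6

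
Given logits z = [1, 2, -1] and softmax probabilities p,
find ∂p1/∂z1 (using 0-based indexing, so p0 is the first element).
∂p1/∂z1 = 0.2078

p = softmax(z) = [0.2595, 0.7054, 0.03512]
p1 = 0.7054

∂p1/∂z1 = p1(1 - p1) = 0.7054 × (1 - 0.7054) = 0.2078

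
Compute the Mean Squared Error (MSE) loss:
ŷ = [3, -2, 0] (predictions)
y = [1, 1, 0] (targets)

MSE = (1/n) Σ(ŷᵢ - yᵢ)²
MSE = 4.333

MSE = (1/3)((3-1)² + (-2-1)² + (0-0)²) = (1/3)(4 + 9 + 0) = 4.333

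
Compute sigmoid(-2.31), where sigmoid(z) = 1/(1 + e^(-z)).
0.0903

sigmoid(-2.31) = 1/(1 + e^(2.31)) = 1/(1 + 10.07) = 0.0903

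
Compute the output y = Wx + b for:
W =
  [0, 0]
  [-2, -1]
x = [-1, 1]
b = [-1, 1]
y = [-1, 2]

Wx = [0×-1 + 0×1, -2×-1 + -1×1]
   = [0, 1]
y = Wx + b = [0 + -1, 1 + 1] = [-1, 2]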